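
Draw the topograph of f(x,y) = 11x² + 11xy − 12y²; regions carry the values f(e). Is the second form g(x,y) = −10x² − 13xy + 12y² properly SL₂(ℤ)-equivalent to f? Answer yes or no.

D₁ = 649, D₂ = 649
river cycle of f (length 34): (-12, 13, 10), (10, 7, -15), (-15, 23, 2), (2, 25, -3), (-3, 23, 10), (10, 17, -9), (-9, 19, 8), (8, 13, -15), (-15, 17, 6), (6, 19, -12), … (24 more)
river cycle of g (length 34): (12, 13, -10), (-10, 7, 15), (15, 23, -2), (-2, 25, 3), (3, 23, -10), (-10, 17, 9), (9, 19, -8), (-8, 13, 15), (15, 17, -6), (-6, 19, 12), … (24 more)
cycles differ ⇒ inequivalent

no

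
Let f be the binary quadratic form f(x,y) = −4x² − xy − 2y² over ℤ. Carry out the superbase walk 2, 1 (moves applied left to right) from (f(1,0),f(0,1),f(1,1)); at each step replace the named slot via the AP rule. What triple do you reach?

start (-4,-2,-7) = (f(1,0),f(0,1),f(1,1))
replace slot 2: 2·((-4)+(-7)) − (-2) = -20 → (-4,-20,-7)
replace slot 1: 2·((-20)+(-7)) − (-4) = -50 → (-50,-20,-7)

-50,-20,-7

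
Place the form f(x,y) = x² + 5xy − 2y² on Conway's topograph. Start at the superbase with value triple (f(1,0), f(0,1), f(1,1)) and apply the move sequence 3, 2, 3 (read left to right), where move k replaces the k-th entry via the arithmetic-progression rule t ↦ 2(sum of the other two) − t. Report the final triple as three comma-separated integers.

start (1,-2,4) = (f(1,0),f(0,1),f(1,1))
replace slot 3: 2·(1+(-2)) − 4 = -6 → (1,-2,-6)
replace slot 2: 2·(1+(-6)) − (-2) = -8 → (1,-8,-6)
replace slot 3: 2·(1+(-8)) − (-6) = -8 → (1,-8,-8)

1,-8,-8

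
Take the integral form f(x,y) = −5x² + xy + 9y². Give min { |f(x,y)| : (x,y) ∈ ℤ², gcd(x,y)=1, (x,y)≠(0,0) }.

descent: ρ → (9,-1,-5)
descent: ρ → (-5,11,3)  [lands on river]
river: ρ → (3,13,-1)
river: ρ → (-1,13,3)
river: ρ → (3,11,-5)
river: ρ → (-5,9,5)
river: ρ → (5,11,-3)
river: ρ → (-3,13,1)
river: ρ → (1,13,-3)
river: ρ → (-3,11,5)
river: ρ → (5,9,-5)
closes: descent 2, river 10
min |a| on river = 1

1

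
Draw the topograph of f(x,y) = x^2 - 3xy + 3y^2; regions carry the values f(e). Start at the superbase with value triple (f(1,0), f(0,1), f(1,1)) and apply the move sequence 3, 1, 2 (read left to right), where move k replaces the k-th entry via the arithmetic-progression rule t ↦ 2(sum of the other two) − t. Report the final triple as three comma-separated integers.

start (1,3,1) = (f(1,0),f(0,1),f(1,1))
replace slot 3: 2·(1+3) − 1 = 7 → (1,3,7)
replace slot 1: 2·(3+7) − 1 = 19 → (19,3,7)
replace slot 2: 2·(19+7) − 3 = 49 → (19,49,7)

19,49,7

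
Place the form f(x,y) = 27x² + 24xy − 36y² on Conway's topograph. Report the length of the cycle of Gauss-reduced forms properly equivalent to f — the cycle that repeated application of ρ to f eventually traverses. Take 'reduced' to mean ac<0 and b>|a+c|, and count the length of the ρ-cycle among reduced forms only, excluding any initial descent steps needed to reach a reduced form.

D = 4464, ⌊√D⌋ = 66
river: ρ → (-36,48,15)
river: ρ → (15,42,-45)
river: ρ → (-45,48,12)
river: ρ → (12,48,-45)
river: ρ → (-45,42,15)
river: ρ → (15,48,-36)
river: ρ → (-36,24,27)
river: ρ → (27,30,-33)
river: ρ → (-33,36,24)
river: ρ → (24,60,-9)
river: ρ → (-9,66,3)
river: ρ → (3,66,-9)
river: ρ → (-9,60,24)
river: ρ → (24,36,-33)
river: ρ → (-33,30,27)
river: ρ → (27,24,-36)
ρ-cycle length = 16 (tail of 0 descent steps not counted)

16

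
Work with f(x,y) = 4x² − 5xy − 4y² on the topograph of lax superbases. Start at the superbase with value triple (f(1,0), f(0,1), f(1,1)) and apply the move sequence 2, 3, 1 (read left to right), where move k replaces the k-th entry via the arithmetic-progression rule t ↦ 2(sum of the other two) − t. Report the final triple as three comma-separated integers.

start (4,-4,-5) = (f(1,0),f(0,1),f(1,1))
replace slot 2: 2·(4+(-5)) − (-4) = 2 → (4,2,-5)
replace slot 3: 2·(4+2) − (-5) = 17 → (4,2,17)
replace slot 1: 2·(2+17) − 4 = 34 → (34,2,17)

34,2,17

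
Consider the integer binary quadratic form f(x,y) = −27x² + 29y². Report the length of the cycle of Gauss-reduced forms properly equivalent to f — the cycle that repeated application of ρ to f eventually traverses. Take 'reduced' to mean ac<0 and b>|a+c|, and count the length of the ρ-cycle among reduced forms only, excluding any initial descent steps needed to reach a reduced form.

D = 3132, ⌊√D⌋ = 55
descent: ρ → (29,0,-27)
descent: ρ → (-27,54,2)  [lands on river]
river: ρ → (2,54,-27)
ρ-cycle length = 2 (tail of 2 descent steps not counted)

2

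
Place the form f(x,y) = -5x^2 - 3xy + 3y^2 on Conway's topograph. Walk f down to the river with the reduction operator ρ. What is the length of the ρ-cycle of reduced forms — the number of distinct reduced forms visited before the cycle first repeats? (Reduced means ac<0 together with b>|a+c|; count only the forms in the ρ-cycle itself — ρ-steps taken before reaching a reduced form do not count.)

D = 69, ⌊√D⌋ = 8
descent: ρ → (3,3,-5)  [lands on river]
river: ρ → (-5,7,1)
river: ρ → (1,7,-5)
river: ρ → (-5,3,3)
ρ-cycle length = 4 (tail of 1 descent step not counted)

4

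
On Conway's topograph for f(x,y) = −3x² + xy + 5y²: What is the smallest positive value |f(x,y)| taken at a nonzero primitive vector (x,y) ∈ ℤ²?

descent: ρ → (5,-1,-3)
descent: ρ → (-3,7,1)  [lands on river]
river: ρ → (1,7,-3)
river: ρ → (-3,5,3)
river: ρ → (3,7,-1)
river: ρ → (-1,7,3)
river: ρ → (3,5,-3)
closes: descent 2, river 6
min |a| on river = 1

1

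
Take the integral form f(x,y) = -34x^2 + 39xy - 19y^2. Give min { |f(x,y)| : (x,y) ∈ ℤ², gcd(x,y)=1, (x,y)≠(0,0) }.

translate: b→29 (≡-39 mod 68), so (34,-39,19)→(34,29,14)
flip: (34,29,14)→(14,-29,34)
translate: b→-1 (≡-29 mod 28), so (14,-29,34)→(14,-1,19)
reduced (well bottom): (14,-1,19) with a≤c, −a<b≤a
well minimum |f| = |-14| = 14 (negative-definite)

14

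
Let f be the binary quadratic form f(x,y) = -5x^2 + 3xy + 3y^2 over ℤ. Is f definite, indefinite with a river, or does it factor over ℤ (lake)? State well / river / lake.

D = b²−4ac = 3² − 4·(-5)·3 = 69
D > 0 non-square ⇒ indefinite ⇒ periodic river

river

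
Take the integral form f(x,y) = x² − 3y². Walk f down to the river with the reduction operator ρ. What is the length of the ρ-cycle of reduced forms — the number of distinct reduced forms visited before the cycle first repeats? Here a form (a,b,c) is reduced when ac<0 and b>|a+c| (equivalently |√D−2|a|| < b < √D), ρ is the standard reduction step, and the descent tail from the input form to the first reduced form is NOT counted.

D = 12, ⌊√D⌋ = 3
descent: ρ → (-3,0,1)
descent: ρ → (1,2,-2)  [lands on river]
river: ρ → (-2,2,1)
ρ-cycle length = 2 (tail of 2 descent steps not counted)

2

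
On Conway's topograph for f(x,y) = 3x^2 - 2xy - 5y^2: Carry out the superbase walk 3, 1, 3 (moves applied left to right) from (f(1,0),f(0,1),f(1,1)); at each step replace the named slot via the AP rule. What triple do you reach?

start (3,-5,-4) = (f(1,0),f(0,1),f(1,1))
replace slot 3: 2·(3+(-5)) − (-4) = 0 → (3,-5,0)
replace slot 1: 2·((-5)+0) − 3 = -13 → (-13,-5,0)
replace slot 3: 2·((-13)+(-5)) − 0 = -36 → (-13,-5,-36)

-13,-5,-36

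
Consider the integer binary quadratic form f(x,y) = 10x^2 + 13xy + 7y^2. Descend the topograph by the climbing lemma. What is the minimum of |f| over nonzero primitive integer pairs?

translate: b→-7 (≡13 mod 20), so (10,13,7)→(10,-7,4)
flip: (10,-7,4)→(4,7,10)
translate: b→-1 (≡7 mod 8), so (4,7,10)→(4,-1,7)
reduced (well bottom): (4,-1,7) with a≤c, −a<b≤a
well minimum = a = 4

4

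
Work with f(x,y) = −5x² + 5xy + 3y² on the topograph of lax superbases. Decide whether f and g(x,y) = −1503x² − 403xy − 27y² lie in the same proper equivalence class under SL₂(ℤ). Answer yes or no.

D₁ = 85, D₂ = 85
river cycle of f (length 6): (3, 7, -3), (-3, 5, 5), (5, 5, -3), (-3, 7, 3), (3, 5, -5), (-5, 5, 3)
river cycle of g (length 6): (-5, 5, 3), (3, 7, -3), (-3, 5, 5), (5, 5, -3), (-3, 7, 3), (3, 5, -5)
cycles coincide ⇒ equivalent

yes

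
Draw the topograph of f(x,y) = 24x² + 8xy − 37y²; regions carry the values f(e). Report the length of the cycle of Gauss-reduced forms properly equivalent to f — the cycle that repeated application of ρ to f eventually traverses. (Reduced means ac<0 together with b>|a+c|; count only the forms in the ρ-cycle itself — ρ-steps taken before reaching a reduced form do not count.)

D = 3616, ⌊√D⌋ = 60
descent: ρ → (-37,-8,24)
descent: ρ → (24,56,-5)  [lands on river]
river: ρ → (-5,54,35)
river: ρ → (35,16,-24)
river: ρ → (-24,32,27)
river: ρ → (27,22,-29)
river: ρ → (-29,36,20)
river: ρ → (20,44,-21)
river: ρ → (-21,40,24)
ρ-cycle length = 8 (tail of 2 descent steps not counted)

8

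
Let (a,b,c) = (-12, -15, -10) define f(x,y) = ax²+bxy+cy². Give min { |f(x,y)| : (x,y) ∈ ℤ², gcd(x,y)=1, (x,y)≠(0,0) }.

translate: b→-9 (≡15 mod 24), so (12,15,10)→(12,-9,7)
flip: (12,-9,7)→(7,9,12)
translate: b→-5 (≡9 mod 14), so (7,9,12)→(7,-5,10)
reduced (well bottom): (7,-5,10) with a≤c, −a<b≤a
well minimum |f| = |-7| = 7 (negative-definite)

7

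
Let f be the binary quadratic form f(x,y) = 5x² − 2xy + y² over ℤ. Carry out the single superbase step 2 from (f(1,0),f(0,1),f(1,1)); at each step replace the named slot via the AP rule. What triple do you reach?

start (5,1,4) = (f(1,0),f(0,1),f(1,1))
replace slot 2: 2·(5+4) − 1 = 17 → (5,17,4)

5,17,4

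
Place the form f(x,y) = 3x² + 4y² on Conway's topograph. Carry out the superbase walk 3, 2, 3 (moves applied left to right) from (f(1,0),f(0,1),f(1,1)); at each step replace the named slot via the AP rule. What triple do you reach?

start (3,4,7) = (f(1,0),f(0,1),f(1,1))
replace slot 3: 2·(3+4) − 7 = 7 → (3,4,7)
replace slot 2: 2·(3+7) − 4 = 16 → (3,16,7)
replace slot 3: 2·(3+16) − 7 = 31 → (3,16,31)

3,16,31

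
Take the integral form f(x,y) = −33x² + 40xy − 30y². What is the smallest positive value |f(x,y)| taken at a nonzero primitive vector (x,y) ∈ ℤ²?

translate: b→26 (≡-40 mod 66), so (33,-40,30)→(33,26,23)
flip: (33,26,23)→(23,-26,33)
translate: b→20 (≡-26 mod 46), so (23,-26,33)→(23,20,30)
reduced (well bottom): (23,20,30) with a≤c, −a<b≤a
well minimum |f| = |-23| = 23 (negative-definite)

23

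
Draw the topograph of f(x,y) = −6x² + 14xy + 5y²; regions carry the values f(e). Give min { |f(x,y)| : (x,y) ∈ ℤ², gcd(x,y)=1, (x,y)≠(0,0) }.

river: ρ → (5,16,-3)
river: ρ → (-3,14,10)
river: ρ → (10,6,-7)
river: ρ → (-7,8,9)
river: ρ → (9,10,-6)
river: ρ → (-6,14,5)
closes: descent 0, river 6
min |a| on river = 3

3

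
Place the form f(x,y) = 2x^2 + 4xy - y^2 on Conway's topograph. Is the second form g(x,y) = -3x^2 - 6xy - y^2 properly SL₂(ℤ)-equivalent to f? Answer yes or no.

D₁ = 24, D₂ = 24
river cycle of f (length 2): (-1, 4, 2), (2, 4, -1)
river cycle of g (length 2): (-1, 4, 2), (2, 4, -1)
cycles coincide ⇒ equivalent

yes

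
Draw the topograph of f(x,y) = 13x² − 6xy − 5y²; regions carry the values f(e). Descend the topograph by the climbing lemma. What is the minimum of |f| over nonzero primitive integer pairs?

descent: ρ → (-5,16,2)  [lands on river]
river: ρ → (2,16,-5)
river: ρ → (-5,14,5)
river: ρ → (5,16,-2)
river: ρ → (-2,16,5)
river: ρ → (5,14,-5)
closes: descent 1, river 6
min |a| on river = 2

2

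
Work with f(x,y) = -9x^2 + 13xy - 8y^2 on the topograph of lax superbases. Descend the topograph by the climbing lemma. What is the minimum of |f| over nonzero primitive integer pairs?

translate: b→5 (≡-13 mod 18), so (9,-13,8)→(9,5,4)
flip: (9,5,4)→(4,-5,9)
translate: b→3 (≡-5 mod 8), so (4,-5,9)→(4,3,8)
reduced (well bottom): (4,3,8) with a≤c, −a<b≤a
well minimum |f| = |-4| = 4 (negative-definite)

4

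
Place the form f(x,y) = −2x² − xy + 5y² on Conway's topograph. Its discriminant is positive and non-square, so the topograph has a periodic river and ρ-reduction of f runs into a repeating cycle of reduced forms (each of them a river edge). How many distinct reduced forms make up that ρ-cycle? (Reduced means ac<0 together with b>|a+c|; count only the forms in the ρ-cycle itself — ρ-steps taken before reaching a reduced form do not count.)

D = 41, ⌊√D⌋ = 6
descent: ρ → (5,1,-2)
descent: ρ → (-2,3,4)  [lands on river]
river: ρ → (4,5,-1)
river: ρ → (-1,5,4)
river: ρ → (4,3,-2)
river: ρ → (-2,5,2)
river: ρ → (2,3,-4)
river: ρ → (-4,5,1)
river: ρ → (1,5,-4)
river: ρ → (-4,3,2)
river: ρ → (2,5,-2)
ρ-cycle length = 10 (tail of 2 descent steps not counted)

10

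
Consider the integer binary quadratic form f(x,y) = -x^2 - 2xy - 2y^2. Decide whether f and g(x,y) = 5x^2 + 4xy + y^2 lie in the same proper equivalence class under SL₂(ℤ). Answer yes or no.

D₁ = -4, D₂ = -4
f is negative-definite; reduce −f:
−f: translate: b→0 (≡2 mod 2), so (1,2,2)→(1,0,1)
−f: reduced (well bottom): (1,0,1) with a≤c, −a<b≤a
flip sign back: reduced form of f is (-1,0,-1)
g: flip: (5,4,1)→(1,-4,5)
g: translate: b→0 (≡-4 mod 2), so (1,-4,5)→(1,0,1)
g: reduced (well bottom): (1,0,1) with a≤c, −a<b≤a
reduced forms (-1, 0, -1) vs (1, 0, 1) ⇒ inequivalent

no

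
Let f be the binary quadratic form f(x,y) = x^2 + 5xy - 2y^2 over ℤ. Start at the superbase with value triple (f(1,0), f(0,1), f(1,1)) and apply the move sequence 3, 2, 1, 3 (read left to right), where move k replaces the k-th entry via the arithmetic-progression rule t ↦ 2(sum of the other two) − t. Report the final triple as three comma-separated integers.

start (1,-2,4) = (f(1,0),f(0,1),f(1,1))
replace slot 3: 2·(1+(-2)) − 4 = -6 → (1,-2,-6)
replace slot 2: 2·(1+(-6)) − (-2) = -8 → (1,-8,-6)
replace slot 1: 2·((-8)+(-6)) − 1 = -29 → (-29,-8,-6)
replace slot 3: 2·((-29)+(-8)) − (-6) = -68 → (-29,-8,-68)

-29,-8,-68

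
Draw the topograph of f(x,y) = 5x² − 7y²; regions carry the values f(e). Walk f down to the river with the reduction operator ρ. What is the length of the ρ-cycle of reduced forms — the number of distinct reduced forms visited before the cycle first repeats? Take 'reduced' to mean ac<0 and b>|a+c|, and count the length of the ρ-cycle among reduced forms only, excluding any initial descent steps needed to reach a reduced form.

D = 140, ⌊√D⌋ = 11
descent: ρ → (-7,0,5)
descent: ρ → (5,10,-2)  [lands on river]
river: ρ → (-2,10,5)
ρ-cycle length = 2 (tail of 2 descent steps not counted)

2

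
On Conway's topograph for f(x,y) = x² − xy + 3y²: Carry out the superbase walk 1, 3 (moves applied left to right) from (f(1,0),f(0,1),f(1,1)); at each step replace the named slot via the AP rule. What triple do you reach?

start (1,3,3) = (f(1,0),f(0,1),f(1,1))
replace slot 1: 2·(3+3) − 1 = 11 → (11,3,3)
replace slot 3: 2·(11+3) − 3 = 25 → (11,3,25)

11,3,25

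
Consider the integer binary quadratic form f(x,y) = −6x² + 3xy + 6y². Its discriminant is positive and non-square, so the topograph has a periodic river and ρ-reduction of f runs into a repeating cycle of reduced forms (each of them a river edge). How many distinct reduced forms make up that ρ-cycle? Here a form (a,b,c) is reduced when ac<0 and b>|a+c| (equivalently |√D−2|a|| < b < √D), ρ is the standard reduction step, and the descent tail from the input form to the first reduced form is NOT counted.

D = 153, ⌊√D⌋ = 12
river: ρ → (6,9,-3)
river: ρ → (-3,9,6)
river: ρ → (6,3,-6)
river: ρ → (-6,9,3)
river: ρ → (3,9,-6)
river: ρ → (-6,3,6)
ρ-cycle length = 6 (tail of 0 descent steps not counted)

6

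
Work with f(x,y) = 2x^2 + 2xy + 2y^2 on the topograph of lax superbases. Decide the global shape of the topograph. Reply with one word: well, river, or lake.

D = b²−4ac = 2² − 4·2·2 = -12
D < 0 ⇒ definite ⇒ every region one sign ⇒ single well

well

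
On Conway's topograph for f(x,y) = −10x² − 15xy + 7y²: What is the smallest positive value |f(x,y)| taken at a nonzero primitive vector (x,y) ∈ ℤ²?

descent: ρ → (7,15,-10)  [lands on river]
river: ρ → (-10,5,12)
river: ρ → (12,19,-3)
river: ρ → (-3,17,18)
river: ρ → (18,19,-2)
river: ρ → (-2,21,8)
river: ρ → (8,11,-12)
river: ρ → (-12,13,7)
closes: descent 1, river 8
min |a| on river = 2

2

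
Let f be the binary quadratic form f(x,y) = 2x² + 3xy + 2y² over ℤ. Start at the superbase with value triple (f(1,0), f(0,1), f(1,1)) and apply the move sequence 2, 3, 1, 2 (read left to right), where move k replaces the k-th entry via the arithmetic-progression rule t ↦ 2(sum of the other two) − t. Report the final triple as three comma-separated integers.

start (2,2,7) = (f(1,0),f(0,1),f(1,1))
replace slot 2: 2·(2+7) − 2 = 16 → (2,16,7)
replace slot 3: 2·(2+16) − 7 = 29 → (2,16,29)
replace slot 1: 2·(16+29) − 2 = 88 → (88,16,29)
replace slot 2: 2·(88+29) − 16 = 218 → (88,218,29)

88,218,29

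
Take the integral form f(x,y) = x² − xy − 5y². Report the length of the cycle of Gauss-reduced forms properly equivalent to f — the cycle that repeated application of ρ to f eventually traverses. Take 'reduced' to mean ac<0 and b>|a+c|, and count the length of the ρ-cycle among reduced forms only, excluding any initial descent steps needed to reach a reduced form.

D = 21, ⌊√D⌋ = 4
descent: ρ → (-5,1,1)
descent: ρ → (1,3,-3)  [lands on river]
river: ρ → (-3,3,1)
ρ-cycle length = 2 (tail of 2 descent steps not counted)

2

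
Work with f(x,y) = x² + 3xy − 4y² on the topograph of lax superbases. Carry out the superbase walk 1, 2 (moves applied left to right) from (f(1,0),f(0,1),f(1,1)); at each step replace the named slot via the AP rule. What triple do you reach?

start (1,-4,0) = (f(1,0),f(0,1),f(1,1))
replace slot 1: 2·((-4)+0) − 1 = -9 → (-9,-4,0)
replace slot 2: 2·((-9)+0) − (-4) = -14 → (-9,-14,0)

-9,-14,0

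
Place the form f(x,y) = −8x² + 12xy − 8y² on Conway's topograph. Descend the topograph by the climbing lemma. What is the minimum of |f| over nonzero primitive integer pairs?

translate: b→4 (≡-12 mod 16), so (8,-12,8)→(8,4,4)
flip: (8,4,4)→(4,-4,8)
translate: b→4 (≡-4 mod 8), so (4,-4,8)→(4,4,8)
reduced (well bottom): (4,4,8) with a≤c, −a<b≤a
well minimum |f| = |-4| = 4 (negative-definite)

4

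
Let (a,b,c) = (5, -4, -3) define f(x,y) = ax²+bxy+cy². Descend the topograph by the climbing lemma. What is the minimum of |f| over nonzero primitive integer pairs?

descent: ρ → (-3,4,5)  [lands on river]
river: ρ → (5,6,-2)
river: ρ → (-2,6,5)
river: ρ → (5,4,-3)
river: ρ → (-3,8,1)
river: ρ → (1,8,-3)
closes: descent 1, river 6
min |a| on river = 1

1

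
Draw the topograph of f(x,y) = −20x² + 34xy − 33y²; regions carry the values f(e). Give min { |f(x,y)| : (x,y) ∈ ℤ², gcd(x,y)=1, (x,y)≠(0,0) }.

translate: b→6 (≡-34 mod 40), so (20,-34,33)→(20,6,19)
flip: (20,6,19)→(19,-6,20)
reduced (well bottom): (19,-6,20) with a≤c, −a<b≤a
well minimum |f| = |-19| = 19 (negative-definite)

19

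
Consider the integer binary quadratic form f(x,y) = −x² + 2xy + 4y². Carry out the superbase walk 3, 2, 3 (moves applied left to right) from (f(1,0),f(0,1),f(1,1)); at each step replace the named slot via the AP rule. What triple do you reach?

start (-1,4,5) = (f(1,0),f(0,1),f(1,1))
replace slot 3: 2·((-1)+4) − 5 = 1 → (-1,4,1)
replace slot 2: 2·((-1)+1) − 4 = -4 → (-1,-4,1)
replace slot 3: 2·((-1)+(-4)) − 1 = -11 → (-1,-4,-11)

-1,-4,-11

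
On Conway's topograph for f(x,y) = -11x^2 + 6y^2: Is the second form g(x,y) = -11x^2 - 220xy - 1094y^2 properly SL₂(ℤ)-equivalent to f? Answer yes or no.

D₁ = 264, D₂ = 264
river cycle of f (length 6): (6, 12, -5), (-5, 8, 10), (10, 12, -3), (-3, 12, 10), (10, 8, -5), (-5, 12, 6)
river cycle of g (length 6): (6, 12, -5), (-5, 8, 10), (10, 12, -3), (-3, 12, 10), (10, 8, -5), (-5, 12, 6)
cycles coincide ⇒ equivalent

yes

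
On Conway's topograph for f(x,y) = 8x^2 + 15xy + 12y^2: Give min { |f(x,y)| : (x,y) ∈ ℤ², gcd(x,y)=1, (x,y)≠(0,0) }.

translate: b→-1 (≡15 mod 16), so (8,15,12)→(8,-1,5)
flip: (8,-1,5)→(5,1,8)
reduced (well bottom): (5,1,8) with a≤c, −a<b≤a
well minimum = a = 5

5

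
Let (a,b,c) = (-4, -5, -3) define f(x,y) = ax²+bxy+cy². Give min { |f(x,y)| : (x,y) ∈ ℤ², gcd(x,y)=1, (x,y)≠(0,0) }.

translate: b→-3 (≡5 mod 8), so (4,5,3)→(4,-3,2)
flip: (4,-3,2)→(2,3,4)
translate: b→-1 (≡3 mod 4), so (2,3,4)→(2,-1,3)
reduced (well bottom): (2,-1,3) with a≤c, −a<b≤a
well minimum |f| = |-2| = 2 (negative-definite)

2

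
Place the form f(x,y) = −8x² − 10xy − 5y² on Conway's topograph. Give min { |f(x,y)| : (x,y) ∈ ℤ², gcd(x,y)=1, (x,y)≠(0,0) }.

translate: b→-6 (≡10 mod 16), so (8,10,5)→(8,-6,3)
flip: (8,-6,3)→(3,6,8)
translate: b→0 (≡6 mod 6), so (3,6,8)→(3,0,5)
reduced (well bottom): (3,0,5) with a≤c, −a<b≤a
well minimum |f| = |-3| = 3 (negative-definite)

3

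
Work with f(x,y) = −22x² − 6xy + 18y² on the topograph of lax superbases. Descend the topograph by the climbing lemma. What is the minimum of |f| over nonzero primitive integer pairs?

descent: ρ → (18,6,-22)  [lands on river]
river: ρ → (-22,38,2)
river: ρ → (2,38,-22)
river: ρ → (-22,6,18)
river: ρ → (18,30,-10)
river: ρ → (-10,30,18)
closes: descent 1, river 6
min |a| on river = 2

2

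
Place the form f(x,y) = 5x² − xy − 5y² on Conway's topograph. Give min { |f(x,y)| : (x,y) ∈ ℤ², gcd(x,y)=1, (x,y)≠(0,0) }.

descent: ρ → (-5,1,5)  [lands on river]
river: ρ → (5,9,-1)
river: ρ → (-1,9,5)
river: ρ → (5,1,-5)
river: ρ → (-5,9,1)
river: ρ → (1,9,-5)
closes: descent 1, river 6
min |a| on river = 1

1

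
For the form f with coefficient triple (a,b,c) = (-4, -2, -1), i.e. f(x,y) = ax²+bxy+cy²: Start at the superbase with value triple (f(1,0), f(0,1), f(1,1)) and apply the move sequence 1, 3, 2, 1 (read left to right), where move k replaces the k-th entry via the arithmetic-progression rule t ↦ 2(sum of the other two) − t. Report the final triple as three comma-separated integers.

start (-4,-1,-7) = (f(1,0),f(0,1),f(1,1))
replace slot 1: 2·((-1)+(-7)) − (-4) = -12 → (-12,-1,-7)
replace slot 3: 2·((-12)+(-1)) − (-7) = -19 → (-12,-1,-19)
replace slot 2: 2·((-12)+(-19)) − (-1) = -61 → (-12,-61,-19)
replace slot 1: 2·((-61)+(-19)) − (-12) = -148 → (-148,-61,-19)

-148,-61,-19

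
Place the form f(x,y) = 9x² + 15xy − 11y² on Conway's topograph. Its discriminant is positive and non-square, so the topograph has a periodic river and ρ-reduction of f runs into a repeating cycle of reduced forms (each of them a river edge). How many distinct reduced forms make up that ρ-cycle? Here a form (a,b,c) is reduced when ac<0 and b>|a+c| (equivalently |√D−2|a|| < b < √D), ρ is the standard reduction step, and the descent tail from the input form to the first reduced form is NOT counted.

D = 621, ⌊√D⌋ = 24
river: ρ → (-11,7,13)
river: ρ → (13,19,-5)
river: ρ → (-5,21,9)
river: ρ → (9,15,-11)
ρ-cycle length = 4 (tail of 0 descent steps not counted)

4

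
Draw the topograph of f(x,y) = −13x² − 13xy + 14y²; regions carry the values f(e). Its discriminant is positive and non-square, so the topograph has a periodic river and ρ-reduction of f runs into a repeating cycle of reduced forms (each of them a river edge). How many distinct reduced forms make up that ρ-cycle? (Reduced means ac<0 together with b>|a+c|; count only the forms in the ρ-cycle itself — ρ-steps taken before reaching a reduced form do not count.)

D = 897, ⌊√D⌋ = 29
descent: ρ → (14,13,-13)  [lands on river]
river: ρ → (-13,13,14)
river: ρ → (14,15,-12)
river: ρ → (-12,9,17)
river: ρ → (17,25,-4)
river: ρ → (-4,23,23)
river: ρ → (23,23,-4)
river: ρ → (-4,25,17)
river: ρ → (17,9,-12)
river: ρ → (-12,15,14)
ρ-cycle length = 10 (tail of 1 descent step not counted)

10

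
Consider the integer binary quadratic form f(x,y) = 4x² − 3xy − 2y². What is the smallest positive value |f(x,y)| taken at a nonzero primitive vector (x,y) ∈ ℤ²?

descent: ρ → (-2,3,4)  [lands on river]
river: ρ → (4,5,-1)
river: ρ → (-1,5,4)
river: ρ → (4,3,-2)
river: ρ → (-2,5,2)
river: ρ → (2,3,-4)
river: ρ → (-4,5,1)
river: ρ → (1,5,-4)
river: ρ → (-4,3,2)
river: ρ → (2,5,-2)
closes: descent 1, river 10
min |a| on river = 1

1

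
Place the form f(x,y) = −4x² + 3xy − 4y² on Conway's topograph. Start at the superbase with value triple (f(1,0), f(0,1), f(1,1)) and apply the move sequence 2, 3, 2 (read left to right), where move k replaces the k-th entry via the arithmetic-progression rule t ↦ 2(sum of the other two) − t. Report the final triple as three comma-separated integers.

start (-4,-4,-5) = (f(1,0),f(0,1),f(1,1))
replace slot 2: 2·((-4)+(-5)) − (-4) = -14 → (-4,-14,-5)
replace slot 3: 2·((-4)+(-14)) − (-5) = -31 → (-4,-14,-31)
replace slot 2: 2·((-4)+(-31)) − (-14) = -56 → (-4,-56,-31)

-4,-56,-31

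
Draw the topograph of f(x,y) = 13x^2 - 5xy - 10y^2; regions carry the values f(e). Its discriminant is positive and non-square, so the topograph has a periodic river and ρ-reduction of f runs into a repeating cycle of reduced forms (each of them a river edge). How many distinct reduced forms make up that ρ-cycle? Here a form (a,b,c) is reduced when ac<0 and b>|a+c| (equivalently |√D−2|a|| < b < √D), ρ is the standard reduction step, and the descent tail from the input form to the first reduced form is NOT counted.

D = 545, ⌊√D⌋ = 23
descent: ρ → (-10,5,13)  [lands on river]
river: ρ → (13,21,-2)
river: ρ → (-2,23,2)
river: ρ → (2,21,-13)
river: ρ → (-13,5,10)
river: ρ → (10,15,-8)
river: ρ → (-8,17,8)
river: ρ → (8,15,-10)
ρ-cycle length = 8 (tail of 1 descent step not counted)

8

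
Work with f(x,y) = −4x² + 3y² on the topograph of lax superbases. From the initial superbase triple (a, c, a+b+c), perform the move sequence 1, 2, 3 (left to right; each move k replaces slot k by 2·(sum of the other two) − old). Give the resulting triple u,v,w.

start (-4,3,-1) = (f(1,0),f(0,1),f(1,1))
replace slot 1: 2·(3+(-1)) − (-4) = 8 → (8,3,-1)
replace slot 2: 2·(8+(-1)) − 3 = 11 → (8,11,-1)
replace slot 3: 2·(8+11) − (-1) = 39 → (8,11,39)

8,11,39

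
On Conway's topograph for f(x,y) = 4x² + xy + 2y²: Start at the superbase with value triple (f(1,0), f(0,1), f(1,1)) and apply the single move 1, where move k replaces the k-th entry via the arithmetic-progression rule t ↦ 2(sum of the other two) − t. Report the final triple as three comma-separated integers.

start (4,2,7) = (f(1,0),f(0,1),f(1,1))
replace slot 1: 2·(2+7) − 4 = 14 → (14,2,7)

14,2,7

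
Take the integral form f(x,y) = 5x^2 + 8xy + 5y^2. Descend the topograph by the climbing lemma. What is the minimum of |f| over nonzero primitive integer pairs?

translate: b→-2 (≡8 mod 10), so (5,8,5)→(5,-2,2)
flip: (5,-2,2)→(2,2,5)
reduced (well bottom): (2,2,5) with a≤c, −a<b≤a
well minimum = a = 2

2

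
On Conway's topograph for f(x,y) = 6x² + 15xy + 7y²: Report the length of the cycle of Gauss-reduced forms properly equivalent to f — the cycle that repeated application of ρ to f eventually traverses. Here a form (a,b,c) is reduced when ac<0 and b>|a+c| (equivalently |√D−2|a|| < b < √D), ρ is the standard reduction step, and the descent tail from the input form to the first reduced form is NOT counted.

D = 57, ⌊√D⌋ = 7
descent: ρ → (7,-1,-2)
descent: ρ → (-2,5,4)  [lands on river]
river: ρ → (4,3,-3)
river: ρ → (-3,3,4)
river: ρ → (4,5,-2)
river: ρ → (-2,7,1)
river: ρ → (1,7,-2)
ρ-cycle length = 6 (tail of 2 descent steps not counted)

6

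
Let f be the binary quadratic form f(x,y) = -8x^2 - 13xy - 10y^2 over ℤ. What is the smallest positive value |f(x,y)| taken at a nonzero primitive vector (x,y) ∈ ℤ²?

translate: b→-3 (≡13 mod 16), so (8,13,10)→(8,-3,5)
flip: (8,-3,5)→(5,3,8)
reduced (well bottom): (5,3,8) with a≤c, −a<b≤a
well minimum |f| = |-5| = 5 (negative-definite)

5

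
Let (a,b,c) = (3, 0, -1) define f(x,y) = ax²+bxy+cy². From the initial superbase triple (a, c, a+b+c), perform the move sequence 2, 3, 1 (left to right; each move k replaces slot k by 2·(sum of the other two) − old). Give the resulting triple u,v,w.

start (3,-1,2) = (f(1,0),f(0,1),f(1,1))
replace slot 2: 2·(3+2) − (-1) = 11 → (3,11,2)
replace slot 3: 2·(3+11) − 2 = 26 → (3,11,26)
replace slot 1: 2·(11+26) − 3 = 71 → (71,11,26)

71,11,26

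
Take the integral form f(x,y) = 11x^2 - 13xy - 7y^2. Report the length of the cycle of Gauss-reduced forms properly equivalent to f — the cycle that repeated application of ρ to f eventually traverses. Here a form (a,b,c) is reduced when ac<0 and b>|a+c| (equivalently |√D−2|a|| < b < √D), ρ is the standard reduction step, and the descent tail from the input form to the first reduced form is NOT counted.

D = 477, ⌊√D⌋ = 21
descent: ρ → (-7,13,11)  [lands on river]
river: ρ → (11,9,-9)
river: ρ → (-9,9,11)
river: ρ → (11,13,-7)
river: ρ → (-7,15,9)
river: ρ → (9,21,-1)
river: ρ → (-1,21,9)
river: ρ → (9,15,-7)
ρ-cycle length = 8 (tail of 1 descent step not counted)

8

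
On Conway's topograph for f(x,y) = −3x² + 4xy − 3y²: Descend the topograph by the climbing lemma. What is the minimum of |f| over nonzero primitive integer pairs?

translate: b→2 (≡-4 mod 6), so (3,-4,3)→(3,2,2)
flip: (3,2,2)→(2,-2,3)
translate: b→2 (≡-2 mod 4), so (2,-2,3)→(2,2,3)
reduced (well bottom): (2,2,3) with a≤c, −a<b≤a
well minimum |f| = |-2| = 2 (negative-definite)

2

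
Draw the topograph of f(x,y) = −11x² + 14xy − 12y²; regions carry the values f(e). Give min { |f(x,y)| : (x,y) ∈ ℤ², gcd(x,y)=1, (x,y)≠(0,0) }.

translate: b→8 (≡-14 mod 22), so (11,-14,12)→(11,8,9)
flip: (11,8,9)→(9,-8,11)
reduced (well bottom): (9,-8,11) with a≤c, −a<b≤a
well minimum |f| = |-9| = 9 (negative-definite)

9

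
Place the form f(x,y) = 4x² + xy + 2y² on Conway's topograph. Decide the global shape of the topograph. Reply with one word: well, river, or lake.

D = b²−4ac = 1² − 4·4·2 = -31
D < 0 ⇒ definite ⇒ every region one sign ⇒ single well

well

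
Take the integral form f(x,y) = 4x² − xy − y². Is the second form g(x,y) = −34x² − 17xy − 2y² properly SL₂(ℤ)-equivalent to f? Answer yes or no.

D₁ = 17, D₂ = 17
river cycle of f (length 6): (-1, 3, 2), (2, 1, -2), (-2, 3, 1), (1, 3, -2), (-2, 1, 2), (2, 3, -1)
river cycle of g (length 6): (-2, 1, 2), (2, 3, -1), (-1, 3, 2), (2, 1, -2), (-2, 3, 1), (1, 3, -2)
cycles coincide ⇒ equivalent

yes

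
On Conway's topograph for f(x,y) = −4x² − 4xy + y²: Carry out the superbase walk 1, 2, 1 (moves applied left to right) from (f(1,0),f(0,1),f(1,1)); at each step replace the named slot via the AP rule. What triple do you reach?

start (-4,1,-7) = (f(1,0),f(0,1),f(1,1))
replace slot 1: 2·(1+(-7)) − (-4) = -8 → (-8,1,-7)
replace slot 2: 2·((-8)+(-7)) − 1 = -31 → (-8,-31,-7)
replace slot 1: 2·((-31)+(-7)) − (-8) = -68 → (-68,-31,-7)

-68,-31,-7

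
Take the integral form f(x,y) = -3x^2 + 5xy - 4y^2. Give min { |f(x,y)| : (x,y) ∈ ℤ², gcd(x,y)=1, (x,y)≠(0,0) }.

translate: b→1 (≡-5 mod 6), so (3,-5,4)→(3,1,2)
flip: (3,1,2)→(2,-1,3)
reduced (well bottom): (2,-1,3) with a≤c, −a<b≤a
well minimum |f| = |-2| = 2 (negative-definite)

2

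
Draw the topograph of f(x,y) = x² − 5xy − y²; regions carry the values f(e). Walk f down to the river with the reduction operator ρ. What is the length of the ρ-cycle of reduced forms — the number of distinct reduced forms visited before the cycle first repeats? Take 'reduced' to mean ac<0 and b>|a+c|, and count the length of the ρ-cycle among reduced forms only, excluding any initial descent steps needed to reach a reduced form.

D = 29, ⌊√D⌋ = 5
descent: ρ → (-1,5,1)  [lands on river]
river: ρ → (1,5,-1)
ρ-cycle length = 2 (tail of 1 descent step not counted)

2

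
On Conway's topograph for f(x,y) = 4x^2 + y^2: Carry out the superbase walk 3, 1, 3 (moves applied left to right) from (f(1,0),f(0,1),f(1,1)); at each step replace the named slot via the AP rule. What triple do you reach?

start (4,1,5) = (f(1,0),f(0,1),f(1,1))
replace slot 3: 2·(4+1) − 5 = 5 → (4,1,5)
replace slot 1: 2·(1+5) − 4 = 8 → (8,1,5)
replace slot 3: 2·(8+1) − 5 = 13 → (8,1,13)

8,1,13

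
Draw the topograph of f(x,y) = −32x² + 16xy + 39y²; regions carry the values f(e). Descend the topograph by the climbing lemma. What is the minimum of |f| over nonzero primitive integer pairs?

river: ρ → (39,62,-9)
river: ρ → (-9,64,32)
river: ρ → (32,64,-9)
river: ρ → (-9,62,39)
river: ρ → (39,16,-32)
river: ρ → (-32,48,23)
river: ρ → (23,44,-36)
river: ρ → (-36,28,31)
river: ρ → (31,34,-33)
river: ρ → (-33,32,32)
river: ρ → (32,32,-33)
river: ρ → (-33,34,31)
river: ρ → (31,28,-36)
river: ρ → (-36,44,23)
river: ρ → (23,48,-32)
river: ρ → (-32,16,39)
closes: descent 0, river 16
min |a| on river = 9

9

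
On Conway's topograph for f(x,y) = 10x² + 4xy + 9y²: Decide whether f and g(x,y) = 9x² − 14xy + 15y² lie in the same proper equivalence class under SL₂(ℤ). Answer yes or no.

D₁ = -344, D₂ = -344
f: flip: (10,4,9)→(9,-4,10)
f: reduced (well bottom): (9,-4,10) with a≤c, −a<b≤a
g: translate: b→4 (≡-14 mod 18), so (9,-14,15)→(9,4,10)
g: reduced (well bottom): (9,4,10) with a≤c, −a<b≤a
reduced forms (9, -4, 10) vs (9, 4, 10) ⇒ inequivalent

no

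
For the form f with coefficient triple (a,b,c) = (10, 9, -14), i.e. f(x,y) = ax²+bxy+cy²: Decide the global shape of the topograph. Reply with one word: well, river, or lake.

D = b²−4ac = 9² − 4·10·(-14) = 641
D > 0 non-square ⇒ indefinite ⇒ periodic river

river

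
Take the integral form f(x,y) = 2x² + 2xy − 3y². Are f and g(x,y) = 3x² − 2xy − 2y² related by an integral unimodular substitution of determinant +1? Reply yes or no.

D₁ = 28, D₂ = 28
river cycle of f (length 4): (-3, 4, 1), (1, 4, -3), (-3, 2, 2), (2, 2, -3)
river cycle of g (length 4): (-2, 2, 3), (3, 4, -1), (-1, 4, 3), (3, 2, -2)
cycles differ ⇒ inequivalent

no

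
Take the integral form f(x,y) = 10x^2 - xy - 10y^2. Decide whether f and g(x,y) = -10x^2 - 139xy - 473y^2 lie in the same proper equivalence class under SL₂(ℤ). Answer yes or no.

D₁ = 401, D₂ = 401
river cycle of f (length 6): (-10, 1, 10), (10, 19, -1), (-1, 19, 10), (10, 1, -10), (-10, 19, 1), (1, 19, -10)
river cycle of g (length 6): (-10, 1, 10), (10, 19, -1), (-1, 19, 10), (10, 1, -10), (-10, 19, 1), (1, 19, -10)
cycles coincide ⇒ equivalent

yes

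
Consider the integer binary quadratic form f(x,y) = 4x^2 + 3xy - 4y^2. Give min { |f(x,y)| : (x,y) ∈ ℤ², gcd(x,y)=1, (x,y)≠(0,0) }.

river: ρ → (-4,5,3)
river: ρ → (3,7,-2)
river: ρ → (-2,5,6)
river: ρ → (6,7,-1)
river: ρ → (-1,7,6)
river: ρ → (6,5,-2)
river: ρ → (-2,7,3)
river: ρ → (3,5,-4)
river: ρ → (-4,3,4)
river: ρ → (4,5,-3)
river: ρ → (-3,7,2)
river: ρ → (2,5,-6)
river: ρ → (-6,7,1)
river: ρ → (1,7,-6)
river: ρ → (-6,5,2)
river: ρ → (2,7,-3)
river: ρ → (-3,5,4)
river: ρ → (4,3,-4)
closes: descent 0, river 18
min |a| on river = 1

1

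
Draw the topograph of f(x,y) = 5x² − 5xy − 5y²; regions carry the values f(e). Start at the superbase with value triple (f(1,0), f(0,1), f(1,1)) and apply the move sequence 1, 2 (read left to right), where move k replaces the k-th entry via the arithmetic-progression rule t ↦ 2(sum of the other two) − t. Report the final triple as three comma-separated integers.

start (5,-5,-5) = (f(1,0),f(0,1),f(1,1))
replace slot 1: 2·((-5)+(-5)) − 5 = -25 → (-25,-5,-5)
replace slot 2: 2·((-25)+(-5)) − (-5) = -55 → (-25,-55,-5)

-25,-55,-5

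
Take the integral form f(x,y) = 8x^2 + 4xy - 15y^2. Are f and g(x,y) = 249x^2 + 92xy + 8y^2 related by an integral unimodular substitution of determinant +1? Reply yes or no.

D₁ = 496, D₂ = 496
river cycle of f (length 16): (8, 20, -3), (-3, 22, 1), (1, 22, -3), (-3, 20, 8), (8, 12, -11), (-11, 10, 9), (9, 8, -12), (-12, 16, 5), (5, 14, -15), (-15, 16, 4), … (6 more)
river cycle of g (length 16): (8, 20, -3), (-3, 22, 1), (1, 22, -3), (-3, 20, 8), (8, 12, -11), (-11, 10, 9), (9, 8, -12), (-12, 16, 5), (5, 14, -15), (-15, 16, 4), … (6 more)
cycles coincide ⇒ equivalent

yes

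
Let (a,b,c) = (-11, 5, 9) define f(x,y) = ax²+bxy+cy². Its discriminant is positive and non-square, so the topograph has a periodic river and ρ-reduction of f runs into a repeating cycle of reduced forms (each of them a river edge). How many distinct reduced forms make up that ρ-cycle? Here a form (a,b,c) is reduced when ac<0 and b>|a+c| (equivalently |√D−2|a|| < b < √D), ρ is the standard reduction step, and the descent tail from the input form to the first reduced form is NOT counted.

D = 421, ⌊√D⌋ = 20
river: ρ → (9,13,-7)
river: ρ → (-7,15,7)
river: ρ → (7,13,-9)
river: ρ → (-9,5,11)
river: ρ → (11,17,-3)
river: ρ → (-3,19,5)
river: ρ → (5,11,-15)
river: ρ → (-15,19,1)
river: ρ → (1,19,-15)
river: ρ → (-15,11,5)
river: ρ → (5,19,-3)
river: ρ → (-3,17,11)
river: ρ → (11,5,-9)
river: ρ → (-9,13,7)
river: ρ → (7,15,-7)
river: ρ → (-7,13,9)
river: ρ → (9,5,-11)
river: ρ → (-11,17,3)
river: ρ → (3,19,-5)
river: ρ → (-5,11,15)
river: ρ → (15,19,-1)
river: ρ → (-1,19,15)
river: ρ → (15,11,-5)
river: ρ → (-5,19,3)
river: ρ → (3,17,-11)
river: ρ → (-11,5,9)
ρ-cycle length = 26 (tail of 0 descent steps not counted)

26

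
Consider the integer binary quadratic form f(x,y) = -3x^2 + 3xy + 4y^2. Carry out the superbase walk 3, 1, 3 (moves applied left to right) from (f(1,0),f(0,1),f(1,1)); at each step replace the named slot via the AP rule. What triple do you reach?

start (-3,4,4) = (f(1,0),f(0,1),f(1,1))
replace slot 3: 2·((-3)+4) − 4 = -2 → (-3,4,-2)
replace slot 1: 2·(4+(-2)) − (-3) = 7 → (7,4,-2)
replace slot 3: 2·(7+4) − (-2) = 24 → (7,4,24)

7,4,24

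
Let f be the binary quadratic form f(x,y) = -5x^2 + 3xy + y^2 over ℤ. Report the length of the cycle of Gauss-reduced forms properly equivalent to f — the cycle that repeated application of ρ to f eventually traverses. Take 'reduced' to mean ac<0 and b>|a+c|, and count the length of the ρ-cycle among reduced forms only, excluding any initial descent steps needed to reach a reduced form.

D = 29, ⌊√D⌋ = 5
descent: ρ → (1,5,-1)  [lands on river]
river: ρ → (-1,5,1)
ρ-cycle length = 2 (tail of 1 descent step not counted)

2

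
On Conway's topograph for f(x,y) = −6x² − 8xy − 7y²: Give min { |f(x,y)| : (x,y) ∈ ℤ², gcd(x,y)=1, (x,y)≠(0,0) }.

translate: b→-4 (≡8 mod 12), so (6,8,7)→(6,-4,5)
flip: (6,-4,5)→(5,4,6)
reduced (well bottom): (5,4,6) with a≤c, −a<b≤a
well minimum |f| = |-5| = 5 (negative-definite)

5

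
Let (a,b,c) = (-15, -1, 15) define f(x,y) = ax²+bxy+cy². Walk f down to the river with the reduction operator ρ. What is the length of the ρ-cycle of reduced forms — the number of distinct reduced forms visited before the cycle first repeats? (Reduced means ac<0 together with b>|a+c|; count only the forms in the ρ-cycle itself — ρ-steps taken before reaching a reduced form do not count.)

D = 901, ⌊√D⌋ = 30
descent: ρ → (15,1,-15)  [lands on river]
river: ρ → (-15,29,1)
river: ρ → (1,29,-15)
river: ρ → (-15,1,15)
river: ρ → (15,29,-1)
river: ρ → (-1,29,15)
ρ-cycle length = 6 (tail of 1 descent step not counted)

6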